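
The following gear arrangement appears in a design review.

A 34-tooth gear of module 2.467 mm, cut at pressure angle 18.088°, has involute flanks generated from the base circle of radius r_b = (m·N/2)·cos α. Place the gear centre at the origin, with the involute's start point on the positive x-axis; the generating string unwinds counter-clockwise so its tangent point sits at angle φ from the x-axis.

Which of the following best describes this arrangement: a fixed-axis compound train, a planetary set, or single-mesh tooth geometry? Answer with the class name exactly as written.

single-mesh tooth geometry

single-mesh involute tooth geometry (34T wheel at module 2.467)
classification: single-mesh tooth geometry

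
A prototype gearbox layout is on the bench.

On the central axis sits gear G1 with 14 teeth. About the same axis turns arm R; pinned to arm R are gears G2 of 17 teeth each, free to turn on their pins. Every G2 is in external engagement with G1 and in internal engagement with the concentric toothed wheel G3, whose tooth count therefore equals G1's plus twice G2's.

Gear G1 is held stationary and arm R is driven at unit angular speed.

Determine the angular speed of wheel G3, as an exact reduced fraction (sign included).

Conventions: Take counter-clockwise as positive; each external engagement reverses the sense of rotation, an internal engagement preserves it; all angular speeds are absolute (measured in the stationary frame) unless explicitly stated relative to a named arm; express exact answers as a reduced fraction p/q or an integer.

31/24

class = planetary set [G3 = 14+2·17 = 48; Willis about the carrier]
ring teeth: 14 + 2·17 = 48
14(ω_sun−ω_arm) = −48(ω_ring−ω_arm),  ω_sun = 0, ω_arm = 1
ω_ring = 1 − (14/48)(0−1) = 31/24
exact speed ratio = 31/24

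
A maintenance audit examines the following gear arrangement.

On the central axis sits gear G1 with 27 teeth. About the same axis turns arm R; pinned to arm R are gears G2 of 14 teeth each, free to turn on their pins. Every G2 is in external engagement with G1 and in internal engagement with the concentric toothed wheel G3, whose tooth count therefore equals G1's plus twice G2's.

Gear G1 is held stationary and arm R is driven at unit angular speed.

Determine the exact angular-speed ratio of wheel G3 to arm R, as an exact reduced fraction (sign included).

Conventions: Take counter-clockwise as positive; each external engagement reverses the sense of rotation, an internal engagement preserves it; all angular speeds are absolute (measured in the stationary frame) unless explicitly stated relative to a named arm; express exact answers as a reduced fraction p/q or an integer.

82/55

class = planetary set [G3 = 27+2·14 = 55; Willis about the carrier]
ring teeth: 27 + 2·14 = 55
27(ω_sun−ω_arm) = −55(ω_ring−ω_arm),  ω_sun = 0, ω_arm = 1
ω_ring = 1 − (27/55)(0−1) = 82/55
ω_out/ω_in = 82/55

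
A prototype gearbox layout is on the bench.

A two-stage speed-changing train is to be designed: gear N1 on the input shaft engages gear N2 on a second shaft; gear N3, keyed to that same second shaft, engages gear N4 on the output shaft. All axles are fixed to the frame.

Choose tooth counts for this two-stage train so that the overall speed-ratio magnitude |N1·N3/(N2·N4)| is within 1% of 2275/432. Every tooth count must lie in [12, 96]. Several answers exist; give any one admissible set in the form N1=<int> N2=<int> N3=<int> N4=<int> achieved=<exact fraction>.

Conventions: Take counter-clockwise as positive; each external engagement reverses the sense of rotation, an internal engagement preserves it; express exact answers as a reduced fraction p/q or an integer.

design class (target 2275/432): fixed-axis compound train
target = 2275/432 in lowest terms: an exact hit needs N1·N3 = k·2275 and N2·N4 = k·432 for one integer k, every count in [12, 96]; additionally prefer no 1:1 stage (N1 ≠ N2, N3 ≠ N4)
k = 1: N1·N3 = 2275 = 25·91, N2·N4 = 432 = 12·36
achieved = 25·91/(12·36) = 2275/432; |achieved − target| = 0 ≤ 91/1728 ✓

N1=25 N2=12 N3=91 N4=36 achieved=2275/432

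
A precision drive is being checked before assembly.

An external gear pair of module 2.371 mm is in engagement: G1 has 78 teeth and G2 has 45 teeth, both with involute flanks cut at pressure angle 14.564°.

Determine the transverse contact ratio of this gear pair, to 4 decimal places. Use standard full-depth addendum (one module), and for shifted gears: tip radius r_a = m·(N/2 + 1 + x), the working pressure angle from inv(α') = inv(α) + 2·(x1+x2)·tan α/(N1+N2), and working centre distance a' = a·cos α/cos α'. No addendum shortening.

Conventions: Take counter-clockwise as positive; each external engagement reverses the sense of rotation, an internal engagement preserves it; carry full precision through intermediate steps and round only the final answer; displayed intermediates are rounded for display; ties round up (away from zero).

single-mesh involute tooth geometry (78T engaging 45T at module 2.371)
base radii: r_b1 = 89.497727, r_b2 = 51.633304
tip radii: r_a1 = 94.840000, r_a2 = 55.718500
no profile shift: α' = α, a' = a
action lengths: √(r_a1²−r_b1²) = 31.381244, √(r_a2²−r_b2²) = 20.941661
base pitch p_b = π·m·cos α = 7.209369
CR = (31.381244 + 20.941661 − 145.816500·sin 14.56400°)/7.209369 = 2.171577
contact ratio ≈ 2.1716

2.1716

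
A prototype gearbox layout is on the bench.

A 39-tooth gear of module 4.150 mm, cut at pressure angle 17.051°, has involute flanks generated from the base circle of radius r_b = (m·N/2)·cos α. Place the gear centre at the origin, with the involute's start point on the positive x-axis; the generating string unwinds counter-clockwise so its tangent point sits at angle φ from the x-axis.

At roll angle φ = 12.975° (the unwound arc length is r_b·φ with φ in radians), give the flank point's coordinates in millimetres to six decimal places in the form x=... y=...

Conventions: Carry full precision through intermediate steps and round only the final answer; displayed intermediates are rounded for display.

class = single-mesh tooth geometry [base-circle involute, m = 4.150, 39T]
pitch radius r_p = m·N/2 = 4.150·39/2 = 80.925000
base radius r_b = r_p·cos α = 80.925000·cos 17.051° = 77.367871
roll angle φ = 12.975° = 0.22645647 rad
x = r_b·(cos φ + φ·sin φ) = 79.326320
y = r_b·(sin φ − φ·cos φ) = 0.297965

x=79.326320 y=0.297965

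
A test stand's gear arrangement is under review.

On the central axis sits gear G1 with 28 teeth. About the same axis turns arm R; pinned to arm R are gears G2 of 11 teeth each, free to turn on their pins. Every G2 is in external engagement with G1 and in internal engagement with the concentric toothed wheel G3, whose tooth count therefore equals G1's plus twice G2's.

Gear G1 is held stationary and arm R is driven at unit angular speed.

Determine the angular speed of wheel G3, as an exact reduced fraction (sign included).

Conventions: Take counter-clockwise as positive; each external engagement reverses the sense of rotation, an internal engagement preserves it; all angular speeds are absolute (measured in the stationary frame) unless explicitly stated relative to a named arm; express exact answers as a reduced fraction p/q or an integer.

planetary set (28T centre, 11T on arm, 50T internal) — Willis relation
ring teeth: 28 + 2·11 = 50
28(ω_sun−ω_arm) = −50(ω_ring−ω_arm),  ω_sun = 0, ω_arm = 1
ω_ring = 1 − (28/50)(0−1) = 39/25
exact speed ratio = 39/25

39/25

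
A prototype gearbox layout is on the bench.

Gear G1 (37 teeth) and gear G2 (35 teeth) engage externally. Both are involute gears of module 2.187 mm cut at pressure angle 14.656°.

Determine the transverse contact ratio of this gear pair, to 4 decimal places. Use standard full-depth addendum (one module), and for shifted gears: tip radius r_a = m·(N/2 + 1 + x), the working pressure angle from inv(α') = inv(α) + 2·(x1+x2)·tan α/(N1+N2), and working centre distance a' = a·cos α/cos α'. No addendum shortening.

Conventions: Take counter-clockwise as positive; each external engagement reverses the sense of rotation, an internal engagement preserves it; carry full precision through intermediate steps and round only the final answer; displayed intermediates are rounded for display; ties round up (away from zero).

recognized (one external pair, fixed centres): single-mesh tooth geometry, m = 2.187, N1 = 37, N2 = 35
base radii: r_b1 = 39.143043, r_b2 = 37.027202
tip radii: r_a1 = 42.646500, r_a2 = 40.459500
no profile shift: α' = α, a' = a
action lengths: √(r_a1²−r_b1²) = 16.927675, √(r_a2²−r_b2²) = 16.308201
base pitch p_b = π·m·cos α = 6.647108
CR = (16.927675 + 16.308201 − 78.732000·sin 14.65600°)/6.647108 = 2.003201
contact ratio ≈ 2.0032

2.0032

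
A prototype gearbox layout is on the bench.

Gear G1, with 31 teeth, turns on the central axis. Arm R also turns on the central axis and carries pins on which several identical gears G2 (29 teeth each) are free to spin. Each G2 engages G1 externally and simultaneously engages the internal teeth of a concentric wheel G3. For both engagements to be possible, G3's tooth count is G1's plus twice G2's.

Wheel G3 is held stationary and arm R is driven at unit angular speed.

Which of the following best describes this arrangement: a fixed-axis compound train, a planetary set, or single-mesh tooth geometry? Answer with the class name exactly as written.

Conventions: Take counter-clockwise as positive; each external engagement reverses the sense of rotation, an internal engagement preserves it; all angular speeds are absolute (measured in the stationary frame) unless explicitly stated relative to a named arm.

planetary set

topology: planetary set — G1 31T / G2 29T / G3 89T, arm = carrier (Willis)
classification: planetary set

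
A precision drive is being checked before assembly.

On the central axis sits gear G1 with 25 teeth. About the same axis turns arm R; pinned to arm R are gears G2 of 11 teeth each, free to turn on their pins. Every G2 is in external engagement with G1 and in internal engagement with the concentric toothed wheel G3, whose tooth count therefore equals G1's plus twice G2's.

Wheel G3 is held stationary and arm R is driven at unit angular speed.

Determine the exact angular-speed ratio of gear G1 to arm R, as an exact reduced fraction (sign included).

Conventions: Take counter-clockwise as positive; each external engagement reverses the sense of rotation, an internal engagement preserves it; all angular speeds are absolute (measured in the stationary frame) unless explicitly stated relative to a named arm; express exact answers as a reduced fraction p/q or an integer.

72/25

planetary set (25T centre, 11T on arm, 47T internal) — Willis relation
ring teeth: 25 + 2·11 = 47
25(ω_sun−ω_arm) = −47(ω_ring−ω_arm),  ω_ring = 0, ω_arm = 1
ω_sun = 1 − (47/25)(0−1) = 72/25
ω_out/ω_in = 72/25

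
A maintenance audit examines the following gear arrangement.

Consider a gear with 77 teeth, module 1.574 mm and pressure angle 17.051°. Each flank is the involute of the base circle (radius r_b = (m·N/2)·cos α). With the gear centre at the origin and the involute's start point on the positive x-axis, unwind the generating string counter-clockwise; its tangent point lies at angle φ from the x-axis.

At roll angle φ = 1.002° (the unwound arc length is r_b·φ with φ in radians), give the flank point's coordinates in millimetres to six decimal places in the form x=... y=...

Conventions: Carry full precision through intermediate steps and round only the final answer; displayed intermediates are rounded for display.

topology: single-mesh involute geometry — m = 1.574, N = 77
pitch radius r_p = m·N/2 = 1.574·77/2 = 60.599000
base radius r_b = r_p·cos α = 60.599000·cos 17.051° = 57.935318
roll angle φ = 1.002° = 0.01748820 rad
x = r_b·(cos φ + φ·sin φ) = 57.944177
y = r_b·(sin φ − φ·cos φ) = 0.000103

x=57.944177 y=0.000103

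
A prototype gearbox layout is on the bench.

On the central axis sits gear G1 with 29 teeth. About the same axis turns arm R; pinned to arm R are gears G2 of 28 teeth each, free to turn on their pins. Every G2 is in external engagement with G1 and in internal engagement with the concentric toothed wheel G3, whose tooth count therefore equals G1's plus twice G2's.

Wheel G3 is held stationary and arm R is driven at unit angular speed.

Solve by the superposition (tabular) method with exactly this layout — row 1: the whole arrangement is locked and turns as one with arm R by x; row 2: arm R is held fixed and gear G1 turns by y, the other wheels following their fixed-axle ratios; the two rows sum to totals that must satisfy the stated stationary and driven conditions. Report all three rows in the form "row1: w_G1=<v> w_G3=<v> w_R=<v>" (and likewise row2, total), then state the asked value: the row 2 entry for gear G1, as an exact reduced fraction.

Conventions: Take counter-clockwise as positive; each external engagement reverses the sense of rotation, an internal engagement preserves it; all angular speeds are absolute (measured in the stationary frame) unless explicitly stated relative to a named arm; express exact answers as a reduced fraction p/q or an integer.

row1: w_G1=1 w_G3=1 w_R=1
row2: w_G1=85/29 w_G3=-1 w_R=0
total: w_G1=114/29 w_G3=0 w_R=1
asked value: 85/29

recognized (axles ride arm R): planetary set, 29/28/85 teeth
row 1 — lock + rotate with arm: ω_sun = ω_ring = ω_arm = x
row 2: sun turns y, ring = −(29/85)·y, arm 0
boundary: total ω_ring = x − (29/85)·y = 0 and total ω_arm = x = 1  ⇒  y = 85/29, x = 1
row 2 ring = −(29/85)·85/29 = -1
totals (row 1 + row 2): sun 1 + 85/29 = 114/29, ring 1 + (-1) = 0, arm 1 + 0 = 1
asked cell (row2, sun) = 85/29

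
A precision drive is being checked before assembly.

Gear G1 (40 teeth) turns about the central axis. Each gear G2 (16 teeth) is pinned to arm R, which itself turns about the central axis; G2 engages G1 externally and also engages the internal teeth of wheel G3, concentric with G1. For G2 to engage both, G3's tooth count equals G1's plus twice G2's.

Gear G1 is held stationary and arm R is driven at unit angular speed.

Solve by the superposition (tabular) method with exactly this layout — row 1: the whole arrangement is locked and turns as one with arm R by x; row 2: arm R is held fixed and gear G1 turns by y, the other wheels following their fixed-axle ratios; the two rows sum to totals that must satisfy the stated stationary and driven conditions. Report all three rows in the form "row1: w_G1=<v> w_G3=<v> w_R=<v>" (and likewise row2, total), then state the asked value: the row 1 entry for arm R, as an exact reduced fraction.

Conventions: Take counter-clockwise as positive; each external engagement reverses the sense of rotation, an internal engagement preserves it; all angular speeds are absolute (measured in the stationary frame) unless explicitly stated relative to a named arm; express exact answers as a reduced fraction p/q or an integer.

row1: w_G1=1 w_G3=1 w_R=1
row2: w_G1=-1 w_G3=5/9 w_R=0
total: w_G1=0 w_G3=14/9 w_R=1
asked value: 1

class = planetary set [G3 = 40+2·16 = 72; Willis about the carrier]
row 1 (train locked, turned with arm): all members turn x
row 2 — arm fixed, fixed-axis ratios: sun y, ring −(40/72)·y, arm 0
boundary: total ω_sun = x + y = 0 and total ω_arm = x = 1  ⇒  y = -1, x = 1
row 2 ring = −(40/72)·(-1) = 5/9
totals (row 1 + row 2): sun 1 + (-1) = 0, ring 1 + 5/9 = 14/9, arm 1 + 0 = 1
asked cell (row1, arm) = 1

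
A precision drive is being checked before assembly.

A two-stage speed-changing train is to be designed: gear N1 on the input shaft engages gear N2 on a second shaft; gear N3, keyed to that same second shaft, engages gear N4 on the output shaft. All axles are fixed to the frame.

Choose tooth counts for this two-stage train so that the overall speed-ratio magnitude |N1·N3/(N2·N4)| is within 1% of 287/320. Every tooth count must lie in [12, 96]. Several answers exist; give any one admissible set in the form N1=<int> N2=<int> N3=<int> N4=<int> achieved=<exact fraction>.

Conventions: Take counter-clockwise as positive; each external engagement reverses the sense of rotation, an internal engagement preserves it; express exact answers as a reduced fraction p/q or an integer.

N1=14 N2=16 N3=41 N4=40 achieved=287/320

topology: fixed-axis compound train — 2 stages, target 287/320
target = 287/320 in lowest terms: an exact hit needs N1·N3 = k·287 and N2·N4 = k·320 for one integer k, every count in [12, 96]; additionally prefer no 1:1 stage (N1 ≠ N2, N3 ≠ N4)
k = 1: no 1:1-free in-range split of k·287 and k·320 into factor pairs; take k = 2
k = 2: N1·N3 = 574 = 14·41, N2·N4 = 640 = 16·40
achieved = 14·41/(16·40) = 287/320; |achieved − target| = 0 ≤ 287/32000 ✓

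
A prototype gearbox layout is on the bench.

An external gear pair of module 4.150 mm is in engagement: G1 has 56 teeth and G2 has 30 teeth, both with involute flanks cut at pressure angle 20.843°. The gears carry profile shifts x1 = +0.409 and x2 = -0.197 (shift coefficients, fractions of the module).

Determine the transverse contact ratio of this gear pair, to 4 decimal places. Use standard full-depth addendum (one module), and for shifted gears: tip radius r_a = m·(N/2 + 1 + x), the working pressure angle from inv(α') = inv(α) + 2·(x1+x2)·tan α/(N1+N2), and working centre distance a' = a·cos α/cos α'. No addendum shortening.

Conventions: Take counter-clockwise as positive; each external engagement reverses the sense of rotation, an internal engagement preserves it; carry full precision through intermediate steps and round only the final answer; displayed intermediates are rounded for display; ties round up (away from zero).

1.6487

class = single-mesh tooth geometry [involute pair 56T × 30T, m = 4.150]
base radii: r_b1 = 108.595745, r_b2 = 58.176292
tip radii: r_a1 = 122.047350, r_a2 = 65.582450
inv(α') = inv(20.843°) + 2·(+0.409-0.197)·tan α/(56+30) = 0.01882147  ⇒  α' = 21.55772°
a' = a·cos α / cos α' = 178.4500·cos 20.843°/cos 21.55772° = 179.315544
action lengths: √(r_a1²−r_b1²) = 55.700267, √(r_a2²−r_b2²) = 30.275019
base pitch p_b = π·m·cos α = 12.184414
CR = (55.700267 + 30.275019 − 179.315544·sin 21.55772°)/12.184414 = 1.648653
contact ratio ≈ 1.6487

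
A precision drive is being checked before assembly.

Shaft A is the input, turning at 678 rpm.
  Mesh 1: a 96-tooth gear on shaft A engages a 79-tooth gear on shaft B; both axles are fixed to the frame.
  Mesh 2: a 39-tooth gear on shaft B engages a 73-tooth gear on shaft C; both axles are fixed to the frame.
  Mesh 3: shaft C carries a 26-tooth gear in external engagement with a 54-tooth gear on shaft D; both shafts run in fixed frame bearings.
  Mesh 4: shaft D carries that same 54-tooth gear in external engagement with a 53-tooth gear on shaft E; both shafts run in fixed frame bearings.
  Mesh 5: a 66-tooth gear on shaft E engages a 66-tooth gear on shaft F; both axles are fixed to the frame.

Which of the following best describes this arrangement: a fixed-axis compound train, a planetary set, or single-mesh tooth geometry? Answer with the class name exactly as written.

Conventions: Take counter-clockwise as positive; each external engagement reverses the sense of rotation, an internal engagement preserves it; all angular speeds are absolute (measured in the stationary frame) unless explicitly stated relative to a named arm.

fixed-axis compound train

topology: fixed-axis compound train — 5 meshes, A→F
classification: fixed-axis compound train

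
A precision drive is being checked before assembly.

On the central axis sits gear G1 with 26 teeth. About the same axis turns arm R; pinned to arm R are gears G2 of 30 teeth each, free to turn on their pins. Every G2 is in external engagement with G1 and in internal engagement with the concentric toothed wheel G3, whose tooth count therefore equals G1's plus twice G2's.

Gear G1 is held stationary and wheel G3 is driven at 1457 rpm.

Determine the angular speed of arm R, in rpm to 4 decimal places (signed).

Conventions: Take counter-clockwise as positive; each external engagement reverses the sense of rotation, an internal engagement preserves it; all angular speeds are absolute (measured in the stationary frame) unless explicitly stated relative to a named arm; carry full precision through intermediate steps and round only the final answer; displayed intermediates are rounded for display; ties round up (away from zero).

class = planetary set [G3 = 26+2·30 = 86; Willis about the carrier]
normalise by the input: solve with ω_ring = 1, then scale by 1457 rpm
ring teeth: 26 + 2·30 = 86
26(ω_sun−ω_arm) = −86(ω_ring−ω_arm),  ω_sun = 0, ω_ring = 1
26(0−ω_arm) = −86(1−ω_arm)  ⇒  112·ω_arm = 86  ⇒  ω_arm = 43/56
scale: ω_arm = 43/56 × 1457 rpm = +1118.7679 rpm

+1118.7679 rpm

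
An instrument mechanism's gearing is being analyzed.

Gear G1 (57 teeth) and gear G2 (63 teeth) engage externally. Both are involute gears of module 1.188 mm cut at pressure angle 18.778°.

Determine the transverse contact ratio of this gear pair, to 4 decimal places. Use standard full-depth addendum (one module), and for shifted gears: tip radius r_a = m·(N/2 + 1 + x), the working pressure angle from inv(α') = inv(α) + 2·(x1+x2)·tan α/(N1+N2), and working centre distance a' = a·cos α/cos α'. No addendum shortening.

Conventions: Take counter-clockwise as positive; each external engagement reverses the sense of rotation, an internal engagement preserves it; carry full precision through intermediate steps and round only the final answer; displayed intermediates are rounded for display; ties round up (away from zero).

class = single-mesh tooth geometry [involute pair 57T × 63T, m = 1.188]
base radii: r_b1 = 32.055838, r_b2 = 35.430137
tip radii: r_a1 = 35.046000, r_a2 = 38.610000
no profile shift: α' = α, a' = a
action lengths: √(r_a1²−r_b1²) = 14.164935, √(r_a2²−r_b2²) = 15.343973
base pitch p_b = π·m·cos α = 3.533557
CR = (14.164935 + 15.343973 − 71.280000·sin 18.77800°)/3.533557 = 1.857539
contact ratio ≈ 1.8575

1.8575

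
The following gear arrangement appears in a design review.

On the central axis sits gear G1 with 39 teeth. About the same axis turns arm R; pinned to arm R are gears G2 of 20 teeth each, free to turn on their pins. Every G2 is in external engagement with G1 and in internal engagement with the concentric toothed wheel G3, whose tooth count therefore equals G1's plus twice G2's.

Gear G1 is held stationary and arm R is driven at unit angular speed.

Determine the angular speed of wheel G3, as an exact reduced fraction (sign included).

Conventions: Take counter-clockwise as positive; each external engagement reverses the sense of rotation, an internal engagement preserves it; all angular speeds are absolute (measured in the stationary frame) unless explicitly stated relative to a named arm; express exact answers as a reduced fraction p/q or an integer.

planetary set (39T centre, 20T on arm, 79T internal) — Willis relation
ring teeth: 39 + 2·20 = 79
39(ω_sun−ω_arm) = −79(ω_ring−ω_arm),  ω_sun = 0, ω_arm = 1
ω_ring = 1 − (39/79)(0−1) = 118/79
exact speed ratio = 118/79

118/79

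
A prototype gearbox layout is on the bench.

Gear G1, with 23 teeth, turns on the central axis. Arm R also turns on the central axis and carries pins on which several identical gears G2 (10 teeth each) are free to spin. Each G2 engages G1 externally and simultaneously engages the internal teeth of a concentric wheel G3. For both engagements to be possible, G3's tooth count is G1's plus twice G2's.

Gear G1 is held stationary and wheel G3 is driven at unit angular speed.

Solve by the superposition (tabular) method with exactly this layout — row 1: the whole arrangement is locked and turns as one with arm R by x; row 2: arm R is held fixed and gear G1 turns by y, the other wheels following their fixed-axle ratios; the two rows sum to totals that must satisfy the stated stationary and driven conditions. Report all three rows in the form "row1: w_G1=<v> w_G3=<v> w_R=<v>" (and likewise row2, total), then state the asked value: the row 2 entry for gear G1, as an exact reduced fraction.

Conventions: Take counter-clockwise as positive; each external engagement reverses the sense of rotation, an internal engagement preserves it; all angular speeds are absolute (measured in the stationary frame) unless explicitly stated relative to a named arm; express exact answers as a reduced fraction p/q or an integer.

row1: w_G1=43/66 w_G3=43/66 w_R=43/66
row2: w_G1=-43/66 w_G3=23/66 w_R=0
total: w_G1=0 w_G3=1 w_R=43/66
asked value: -43/66

class = planetary set [G3 = 23+2·10 = 43; Willis about the carrier]
row 1 (train locked, turned with arm): all members turn x
row 2 (arm held, sun turns y): ω_ring = −(23/43)·y, ω_arm = 0
boundary: total ω_sun = x + y = 0 and total ω_ring = x − (23/43)·y = 1  ⇒  y = -43/66, x = 43/66
row 2 ring = −(23/43)·(-43/66) = 23/66
totals (row 1 + row 2): sun 43/66 + (-43/66) = 0, ring 43/66 + 23/66 = 1, arm 43/66 + 0 = 43/66
asked cell (row2, sun) = -43/66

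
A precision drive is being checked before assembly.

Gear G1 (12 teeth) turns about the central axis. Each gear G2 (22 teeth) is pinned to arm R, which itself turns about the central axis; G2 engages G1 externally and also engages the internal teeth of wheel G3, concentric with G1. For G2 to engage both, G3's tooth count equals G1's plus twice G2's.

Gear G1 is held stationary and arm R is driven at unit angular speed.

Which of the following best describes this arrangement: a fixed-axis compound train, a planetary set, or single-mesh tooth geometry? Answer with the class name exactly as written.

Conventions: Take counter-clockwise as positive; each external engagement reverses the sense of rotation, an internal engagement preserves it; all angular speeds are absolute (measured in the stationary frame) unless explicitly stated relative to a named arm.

class = planetary set [G3 = 12+2·22 = 56; Willis about the carrier]
classification: planetary set

planetary set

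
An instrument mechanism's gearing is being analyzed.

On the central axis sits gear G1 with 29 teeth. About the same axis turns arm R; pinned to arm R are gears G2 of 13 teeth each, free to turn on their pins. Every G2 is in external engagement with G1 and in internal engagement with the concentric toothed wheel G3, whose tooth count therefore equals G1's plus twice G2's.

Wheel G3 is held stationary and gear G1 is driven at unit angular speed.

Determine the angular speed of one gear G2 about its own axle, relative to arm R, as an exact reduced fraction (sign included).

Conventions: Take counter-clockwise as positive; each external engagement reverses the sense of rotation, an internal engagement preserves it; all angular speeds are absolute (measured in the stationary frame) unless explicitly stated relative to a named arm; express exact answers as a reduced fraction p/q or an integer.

recognized (axles ride arm R): planetary set, 29/13/55 teeth
ring teeth: 29 + 2·13 = 55
29(ω_sun−ω_arm) = −55(ω_ring−ω_arm),  ω_ring = 0, ω_sun = 1
29(1−ω_arm) = −55(0−ω_arm)  ⇒  84·ω_arm = 29  ⇒  ω_arm = 29/84
sun–planet mesh: 29·(1−29/84) = −13·(ω_p−ω_arm)  ⇒  ω_p−ω_arm = -1595/1092
exact speed ratio = -1595/1092

-1595/1092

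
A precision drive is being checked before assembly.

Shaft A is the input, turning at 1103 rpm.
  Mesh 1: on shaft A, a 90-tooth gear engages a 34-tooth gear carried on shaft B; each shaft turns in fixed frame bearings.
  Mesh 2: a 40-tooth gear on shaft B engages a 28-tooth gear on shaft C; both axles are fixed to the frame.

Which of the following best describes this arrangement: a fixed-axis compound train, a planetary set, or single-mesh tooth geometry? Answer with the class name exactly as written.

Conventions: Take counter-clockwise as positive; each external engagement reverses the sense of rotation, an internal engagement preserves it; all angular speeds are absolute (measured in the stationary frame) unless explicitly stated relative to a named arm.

class = fixed-axis compound train [2 meshes; 2 ratios multiply, 2 sense flips]
classification: fixed-axis compound train

fixed-axis compound train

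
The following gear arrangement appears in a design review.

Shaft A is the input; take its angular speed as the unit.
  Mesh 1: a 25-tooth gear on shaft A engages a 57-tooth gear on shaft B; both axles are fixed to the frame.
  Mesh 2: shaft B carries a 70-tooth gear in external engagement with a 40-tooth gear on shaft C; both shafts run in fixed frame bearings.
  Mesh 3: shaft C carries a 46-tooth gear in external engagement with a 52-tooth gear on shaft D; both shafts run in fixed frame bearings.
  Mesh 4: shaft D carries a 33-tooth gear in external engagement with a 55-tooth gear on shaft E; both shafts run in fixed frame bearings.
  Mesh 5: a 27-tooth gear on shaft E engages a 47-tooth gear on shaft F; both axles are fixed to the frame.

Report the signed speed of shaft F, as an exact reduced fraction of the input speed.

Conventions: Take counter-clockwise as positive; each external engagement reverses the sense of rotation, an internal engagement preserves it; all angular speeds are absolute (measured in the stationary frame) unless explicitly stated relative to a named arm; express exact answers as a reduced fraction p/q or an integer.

-21735/92872

5-mesh fixed-axis compound train (all bearings frame-fixed)
mesh 1 [25T→57T]: |ω|/ω_in = 1×25/57 = 25/57, sense flips to −
mesh 2 [70T→40T]: |ω|/ω_in = (25/57)×70/40 = 175/228, sense flips to +
mesh 3 [46T→52T]: |ω|/ω_in = (175/228)×46/52 = 4025/5928, sense flips to −
mesh 4 [33T→55T]: |ω|/ω_in = (4025/5928)×33/55 = 805/1976, sense flips to +
mesh 5 [27T→47T]: |ω|/ω_in = (805/1976)×27/47 = 21735/92872, sense flips to −
signed output speed (× input speed) = -21735/92872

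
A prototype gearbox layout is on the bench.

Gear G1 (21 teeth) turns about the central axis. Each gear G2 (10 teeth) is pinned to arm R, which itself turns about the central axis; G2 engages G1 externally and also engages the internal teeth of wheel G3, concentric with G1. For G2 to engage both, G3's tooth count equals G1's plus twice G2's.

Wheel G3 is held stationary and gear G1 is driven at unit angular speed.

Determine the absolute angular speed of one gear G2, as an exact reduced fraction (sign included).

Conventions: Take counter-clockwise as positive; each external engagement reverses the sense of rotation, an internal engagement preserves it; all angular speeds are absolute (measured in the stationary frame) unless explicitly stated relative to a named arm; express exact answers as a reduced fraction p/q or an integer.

-21/20

recognized (axles ride arm R): planetary set, 21/10/41 teeth
ring teeth: 21 + 2·10 = 41
21(ω_sun−ω_arm) = −41(ω_ring−ω_arm),  ω_ring = 0, ω_sun = 1
21(1−ω_arm) = −41(0−ω_arm)  ⇒  62·ω_arm = 21  ⇒  ω_arm = 21/62
sun–planet mesh: 21·(1−21/62) = −10·(ω_p−ω_arm)  ⇒  ω_p−ω_arm = -861/620
ω_p = 21/62 − 861/620 = -21/20
exact speed ratio = -21/20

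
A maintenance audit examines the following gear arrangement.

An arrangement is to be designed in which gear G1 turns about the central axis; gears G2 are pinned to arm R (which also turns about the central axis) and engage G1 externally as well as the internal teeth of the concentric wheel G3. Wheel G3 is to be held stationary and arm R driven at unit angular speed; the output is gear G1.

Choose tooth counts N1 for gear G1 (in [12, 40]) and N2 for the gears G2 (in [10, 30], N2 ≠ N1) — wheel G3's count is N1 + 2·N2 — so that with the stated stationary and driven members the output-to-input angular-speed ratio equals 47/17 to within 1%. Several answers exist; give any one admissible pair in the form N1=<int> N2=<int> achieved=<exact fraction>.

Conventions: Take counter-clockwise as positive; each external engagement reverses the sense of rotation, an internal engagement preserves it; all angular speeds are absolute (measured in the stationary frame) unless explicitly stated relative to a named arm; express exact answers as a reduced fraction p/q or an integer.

N1=34 N2=13 achieved=47/17

design class (target 47/17): planetary set
Willis with ω_ring = 0: ω_sun/ω_arm = (N1+N3)/N1; set equal to 47/17  ⇒  N3/N1 = 47/17 − 1 = 30/17
N3 = N1 + 2·N2  ⇒  N2/N1 = (N3/N1 − 1)/2 = (30/17 − 1)/2 = 13/34
smallest multiple with N1 ≥ 12 and N2 ≥ 10: k = 1  ⇒  N1 = 1·34 = 34, N2 = 1·13 = 13 (N1 ≤ 40, N2 ≤ 30, N2 ≠ N1 ✓), N3 = 34 + 2·13 = 60
check: (N1+N3)/N1 with N1 = 34, N3 = 60 gives 47/17; |achieved − target| = 0 ≤ 47/1700 ✓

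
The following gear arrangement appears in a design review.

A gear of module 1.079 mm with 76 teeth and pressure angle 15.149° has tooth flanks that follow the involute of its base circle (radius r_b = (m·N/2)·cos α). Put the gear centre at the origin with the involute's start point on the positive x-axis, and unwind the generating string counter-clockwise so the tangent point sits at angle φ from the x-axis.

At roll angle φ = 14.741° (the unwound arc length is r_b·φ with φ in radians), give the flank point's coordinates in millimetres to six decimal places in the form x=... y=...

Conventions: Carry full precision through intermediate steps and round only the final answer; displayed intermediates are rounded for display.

x=40.865419 y=0.223182

class = single-mesh tooth geometry [base-circle involute, m = 1.079, 76T]
pitch radius r_p = m·N/2 = 1.079·76/2 = 41.002000
base radius r_b = r_p·cos α = 41.002000·cos 15.149° = 39.577160
roll angle φ = 14.741° = 0.25727899 rad
x = r_b·(cos φ + φ·sin φ) = 40.865419
y = r_b·(sin φ − φ·cos φ) = 0.223182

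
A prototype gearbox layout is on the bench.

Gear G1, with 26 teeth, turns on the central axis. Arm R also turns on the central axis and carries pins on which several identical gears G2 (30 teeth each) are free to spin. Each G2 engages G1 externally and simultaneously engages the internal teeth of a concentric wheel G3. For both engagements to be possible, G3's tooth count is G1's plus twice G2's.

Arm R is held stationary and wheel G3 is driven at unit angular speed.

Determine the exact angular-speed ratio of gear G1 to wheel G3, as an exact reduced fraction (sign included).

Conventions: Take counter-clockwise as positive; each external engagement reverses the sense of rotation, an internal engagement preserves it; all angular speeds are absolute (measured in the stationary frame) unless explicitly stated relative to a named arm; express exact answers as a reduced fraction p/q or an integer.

-43/13

recognized (axles ride arm R): planetary set, 26/30/86 teeth
ring teeth: 26 + 2·30 = 86
26(ω_sun−ω_arm) = −86(ω_ring−ω_arm),  ω_arm = 0, ω_ring = 1
ω_sun = 0 − (86/26)(1−0) = -43/13
ω_out/ω_in = -43/13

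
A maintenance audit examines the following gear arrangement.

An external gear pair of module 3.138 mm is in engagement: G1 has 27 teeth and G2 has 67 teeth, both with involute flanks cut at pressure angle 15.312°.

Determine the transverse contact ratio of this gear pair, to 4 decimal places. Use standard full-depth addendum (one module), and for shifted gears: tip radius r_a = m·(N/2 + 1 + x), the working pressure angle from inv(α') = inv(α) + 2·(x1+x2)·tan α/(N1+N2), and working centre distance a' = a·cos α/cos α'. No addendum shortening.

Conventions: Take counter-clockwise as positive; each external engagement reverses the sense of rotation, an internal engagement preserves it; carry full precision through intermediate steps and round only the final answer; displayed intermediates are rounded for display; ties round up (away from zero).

topology: single-mesh involute geometry — m = 3.138, 27T/67T pair
base radii: r_b1 = 40.859204, r_b2 = 101.391358
tip radii: r_a1 = 45.501000, r_a2 = 108.261000
no profile shift: α' = α, a' = a
action lengths: √(r_a1²−r_b1²) = 20.021650, √(r_a2²−r_b2²) = 37.950451
base pitch p_b = π·m·cos α = 9.508368
CR = (20.021650 + 37.950451 − 147.486000·sin 15.31200°)/9.508368 = 2.000840
contact ratio ≈ 2.0008

2.0008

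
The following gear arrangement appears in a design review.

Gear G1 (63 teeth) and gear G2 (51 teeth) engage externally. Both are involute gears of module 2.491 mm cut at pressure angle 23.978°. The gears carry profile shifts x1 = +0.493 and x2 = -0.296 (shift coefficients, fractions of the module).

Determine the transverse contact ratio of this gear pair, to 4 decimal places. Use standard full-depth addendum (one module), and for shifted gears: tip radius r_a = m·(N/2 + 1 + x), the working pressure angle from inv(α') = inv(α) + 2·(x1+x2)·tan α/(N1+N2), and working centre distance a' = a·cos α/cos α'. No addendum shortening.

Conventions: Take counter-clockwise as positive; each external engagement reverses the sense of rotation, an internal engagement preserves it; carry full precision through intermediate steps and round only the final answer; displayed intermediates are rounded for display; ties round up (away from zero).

1.5607

topology: single-mesh involute geometry — m = 2.491, 63T/51T pair
base radii: r_b1 = 71.694964, r_b2 = 58.038780
tip radii: r_a1 = 82.185563, r_a2 = 65.274164
inv(α') = inv(23.978°) + 2·(+0.493-0.296)·tan α/(63+51) = 0.02781081  ⇒  α' = 24.41420°
a' = a·cos α / cos α' = 141.9870·cos 23.978°/cos 24.41420° = 142.473551
action lengths: √(r_a1²−r_b1²) = 40.178339, √(r_a2²−r_b2²) = 29.869993
base pitch p_b = π·m·cos α = 7.150361
CR = (40.178339 + 29.869993 − 142.473551·sin 24.41420°)/7.150361 = 1.560721
contact ratio ≈ 1.5607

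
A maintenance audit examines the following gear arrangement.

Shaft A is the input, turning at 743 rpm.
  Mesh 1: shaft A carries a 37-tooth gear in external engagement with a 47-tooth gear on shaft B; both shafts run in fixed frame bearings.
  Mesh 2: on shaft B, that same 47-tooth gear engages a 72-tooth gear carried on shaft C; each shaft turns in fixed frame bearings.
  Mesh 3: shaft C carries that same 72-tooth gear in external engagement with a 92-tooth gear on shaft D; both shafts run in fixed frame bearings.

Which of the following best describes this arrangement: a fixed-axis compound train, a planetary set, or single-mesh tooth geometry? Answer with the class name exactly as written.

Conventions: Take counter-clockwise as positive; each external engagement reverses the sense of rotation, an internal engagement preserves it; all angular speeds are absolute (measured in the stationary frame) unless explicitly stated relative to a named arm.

3-mesh fixed-axis compound train (all bearings frame-fixed)
classification: fixed-axis compound train

fixed-axis compound train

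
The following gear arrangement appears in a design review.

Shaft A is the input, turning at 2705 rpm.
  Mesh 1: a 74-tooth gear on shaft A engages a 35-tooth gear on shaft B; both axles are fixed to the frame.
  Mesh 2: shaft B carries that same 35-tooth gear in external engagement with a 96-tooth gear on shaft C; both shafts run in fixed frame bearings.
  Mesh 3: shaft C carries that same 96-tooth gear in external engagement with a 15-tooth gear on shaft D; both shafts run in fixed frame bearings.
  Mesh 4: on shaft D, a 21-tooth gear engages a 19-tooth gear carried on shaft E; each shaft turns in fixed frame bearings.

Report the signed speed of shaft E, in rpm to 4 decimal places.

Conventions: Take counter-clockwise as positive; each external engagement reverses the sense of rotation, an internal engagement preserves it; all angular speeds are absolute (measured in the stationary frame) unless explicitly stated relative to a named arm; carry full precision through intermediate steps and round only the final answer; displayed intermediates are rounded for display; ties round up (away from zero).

+14749.3684 rpm

recognized (5 fixed axles, 4 meshes): fixed-axis compound train
mesh 1 [74T→35T]: ω = 2705.0000×74/35 = 5719.1429 rpm, sense flips to −
mesh 2 [35T→96T]: ω = 5719.1429×35/96 = 2085.1042 rpm, sense flips to +
mesh 3 [96T→15T]: ω = 2085.1042×96/15 = 13344.6667 rpm, sense flips to −
mesh 4 [21T→19T]: ω = 13344.6667×21/19 = 14749.3684 rpm, sense flips to +
signed output speed = +14749.3684 rpm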